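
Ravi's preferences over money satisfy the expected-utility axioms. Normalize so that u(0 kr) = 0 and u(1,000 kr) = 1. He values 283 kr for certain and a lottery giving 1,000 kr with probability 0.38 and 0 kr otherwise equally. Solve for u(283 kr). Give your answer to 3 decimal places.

0.380

u(283 kr) equals the lottery's expected utility: 0.38·1 + 0.62·0 = 0.38.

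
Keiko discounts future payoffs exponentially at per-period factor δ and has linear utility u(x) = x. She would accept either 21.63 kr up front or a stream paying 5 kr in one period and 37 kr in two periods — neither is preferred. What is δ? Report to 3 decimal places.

Present value of the stream is 5·δ + 37·δ². Indifference gives 5δ + 37δ² = 21.63.
So 37δ² + 5δ − 21.63 = 0.
δ = (−5 + √(5² + 4·37·21.63)) / (2·37) = (−5 + √3226.24) / 74 ≈ 0.700.

δ ≈ 0.700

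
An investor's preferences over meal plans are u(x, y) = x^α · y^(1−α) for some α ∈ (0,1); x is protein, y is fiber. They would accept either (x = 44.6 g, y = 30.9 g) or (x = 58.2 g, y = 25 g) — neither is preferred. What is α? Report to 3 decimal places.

α ≈ 0.443

Set the two utilities equal: 44.6^α·30.9^(1−α) = 58.2^α·25^(1−α).
(44.6/58.2)^α = (25/30.9)^(1−α); take logs: α·ln(44.6/58.2) = (1−α)·ln(25/30.9), i.e. α·-0.266151 = (1−α)·-0.211880.
With A = -0.266151 and B = -0.211880: α·A = (1−α)·B, so α = B/(A+B) = -0.211880/-0.478031 ≈ 0.443.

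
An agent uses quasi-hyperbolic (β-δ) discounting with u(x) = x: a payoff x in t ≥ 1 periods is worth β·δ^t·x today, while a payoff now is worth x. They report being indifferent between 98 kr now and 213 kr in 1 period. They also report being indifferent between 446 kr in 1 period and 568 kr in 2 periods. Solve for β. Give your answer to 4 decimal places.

β ≈ 0.5859

Both payoffs in the second observation are in the future, so β drops out: δ^1·446 = δ^2·568 ⇒ δ = 446/568 = 0.78521.
Now use the now-vs-future pair: 98 = β·δ·213 gives β = 98/(0.78521·213) ≈ 0.5859.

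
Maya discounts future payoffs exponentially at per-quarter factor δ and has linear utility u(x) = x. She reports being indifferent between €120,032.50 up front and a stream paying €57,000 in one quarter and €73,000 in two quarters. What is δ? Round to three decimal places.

δ ≈ 0.950

Present value of the stream is 57000·δ + 73000·δ². Indifference gives 57000δ + 73000δ² = 120032.50.
So 73000δ² + 57000δ − 120032.50 = 0.
δ = (−57000 + √(57000² + 4·73000·120032.50)) / (2·73000) = (−57000 + √38298490000.00) / 146000 ≈ 0.950.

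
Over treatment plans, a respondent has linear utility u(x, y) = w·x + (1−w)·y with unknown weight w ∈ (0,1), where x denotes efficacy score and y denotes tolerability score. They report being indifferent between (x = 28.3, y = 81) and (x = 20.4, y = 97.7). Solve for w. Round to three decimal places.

w = 0.679

Equating utilities: w·28.3 + (1−w)·81 = w·20.4 + (1−w)·97.7.
Collecting terms: w·7.9 = (1−w)·16.7.
Hence w = 16.7/(7.9+16.7) = 16.7/24.6 = 0.679.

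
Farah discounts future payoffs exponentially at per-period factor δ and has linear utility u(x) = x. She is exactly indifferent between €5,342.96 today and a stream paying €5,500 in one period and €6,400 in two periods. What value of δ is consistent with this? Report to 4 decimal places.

The stream is worth 5500δ + 6400δ² today, so 5500δ + 6400δ² = 5342.96.
So 6400δ² + 5500δ − 5342.96 = 0.
By the quadratic formula (taking the positive root), δ = (−5500 + √167029776.00) / 12800 ≈ 0.5800.

δ ≈ 0.5800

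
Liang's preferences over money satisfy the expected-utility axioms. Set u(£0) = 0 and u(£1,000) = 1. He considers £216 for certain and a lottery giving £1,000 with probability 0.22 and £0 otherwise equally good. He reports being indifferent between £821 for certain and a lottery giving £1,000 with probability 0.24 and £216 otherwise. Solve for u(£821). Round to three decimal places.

0.407

First, u(£216) = 0.22·u(£1,000) + 0.78·u(£0) = 0.22.
The second indifference gives u(£821) = 0.24·u(£1,000) + 0.76·u(£216) = 0.24·1.00 + 0.76·0.22 = 0.4072.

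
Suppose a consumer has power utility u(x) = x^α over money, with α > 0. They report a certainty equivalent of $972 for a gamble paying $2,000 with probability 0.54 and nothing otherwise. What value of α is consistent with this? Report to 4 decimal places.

Since u(0) = 0, the lottery's EU is 0.54·2000^α.
Setting u(972) equal to that: 972^α = 0.54·2000^α ⇒ (972/2000)^α = 0.54.
α = ln(0.54) / ln(972/2000) = -0.6161861/-0.7215467 ≈ 0.8540.

α ≈ 0.8540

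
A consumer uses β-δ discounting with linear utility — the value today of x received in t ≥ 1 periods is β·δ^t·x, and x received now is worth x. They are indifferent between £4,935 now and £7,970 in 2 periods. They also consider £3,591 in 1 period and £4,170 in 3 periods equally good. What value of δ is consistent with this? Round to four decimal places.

The second indifference involves only future payoffs, so β cancels: β·δ^1·3591 = β·δ^3·4170, giving δ^2 = 3591/4170 = 0.86115, so δ = 0.92798.

δ ≈ 0.9280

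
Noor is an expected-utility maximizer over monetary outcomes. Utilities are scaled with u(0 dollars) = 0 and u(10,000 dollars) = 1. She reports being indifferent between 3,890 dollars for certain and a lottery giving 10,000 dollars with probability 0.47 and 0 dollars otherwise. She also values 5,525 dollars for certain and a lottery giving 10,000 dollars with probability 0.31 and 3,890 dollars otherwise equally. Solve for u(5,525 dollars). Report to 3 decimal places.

0.634

The first gamble pins u(3,890 dollars): it must equal 0.47·1 + 0.53·0 = 0.47.
Chaining: u(5,525 dollars) = 0.31·1.00 + 0.69·0.47 = 0.6343.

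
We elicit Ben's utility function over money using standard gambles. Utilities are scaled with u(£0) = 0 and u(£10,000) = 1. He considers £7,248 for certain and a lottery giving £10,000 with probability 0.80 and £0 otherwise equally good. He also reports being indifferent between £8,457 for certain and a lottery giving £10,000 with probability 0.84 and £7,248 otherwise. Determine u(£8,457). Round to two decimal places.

From the first indifference, u(£7,248) = 0.80·u(£10,000) + 0.20·u(£0) = 0.80·1 + 0.20·0 = 0.80.
Chaining: u(£8,457) = 0.84·1.00 + 0.16·0.80 = 0.9680.

0.97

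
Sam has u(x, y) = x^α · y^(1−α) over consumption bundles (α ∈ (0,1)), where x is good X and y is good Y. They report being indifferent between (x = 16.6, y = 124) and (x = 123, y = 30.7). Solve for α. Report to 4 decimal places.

Set the two utilities equal: 16.6^α·124^(1−α) = 123^α·30.7^(1−α).
Taking logs: α·ln 16.6 + (1−α)·ln 124 = α·ln 123 + (1−α)·ln 30.7, i.e. α·-2.0027817 = (1−α)·-1.3960189.
With A = -2.0027817 and B = -1.3960189: α·A = (1−α)·B, so α = B/(A+B) = -1.3960189/-3.3988006 ≈ 0.4107.

α ≈ 0.4107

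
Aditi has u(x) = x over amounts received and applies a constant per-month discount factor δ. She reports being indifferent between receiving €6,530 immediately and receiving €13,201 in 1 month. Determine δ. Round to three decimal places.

Equating discounted utilities: u(6530) = δ·u(13201) ⇒ δ = u(6530)/u(13201).
With u(x) = x: δ = 6530/13201 = 0.49466.

δ ≈ 0.495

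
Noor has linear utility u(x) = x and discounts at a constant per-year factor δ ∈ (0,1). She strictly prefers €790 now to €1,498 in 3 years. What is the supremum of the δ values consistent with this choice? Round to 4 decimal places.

Comparing present values: 790 > δ^3·1498.
So δ^3 < 790/1498 = 0.52737; taking the cube root of both positive sides preserves the inequality.
δ < 0.52737^(1/3) = 0.8079.

δ < 0.8079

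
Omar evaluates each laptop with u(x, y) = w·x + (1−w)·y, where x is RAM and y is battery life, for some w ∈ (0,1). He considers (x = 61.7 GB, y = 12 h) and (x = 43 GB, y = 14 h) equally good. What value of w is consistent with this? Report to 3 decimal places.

Equating utilities: w·61.7 + (1−w)·12 = w·43 + (1−w)·14.
w·(61.7−43) = (1−w)·(14−12), i.e. w·18.7 = (1−w)·2.
The marginal rate of substitution is 2/18.7, so w = 2/(18.7+2) = 0.097.

w = 0.097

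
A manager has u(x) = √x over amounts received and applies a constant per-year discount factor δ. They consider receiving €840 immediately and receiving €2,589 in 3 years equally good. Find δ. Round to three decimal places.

Indifference means u(840) = δ^3 · u(2589), so δ^3 = u(840)/u(2589).
With u(x) = √x: δ^3 = √840/√2589 = √(840/2589) = 0.56960.
Taking the cube root: δ = 0.56960^(1/3) ≈ 0.829.

δ ≈ 0.829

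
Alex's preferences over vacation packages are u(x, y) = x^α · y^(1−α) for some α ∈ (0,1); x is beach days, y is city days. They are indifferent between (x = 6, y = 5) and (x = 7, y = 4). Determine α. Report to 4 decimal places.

α ≈ 0.5914

Set the two utilities equal: 6^α·5^(1−α) = 7^α·4^(1−α).
Taking logs: α·ln 6 + (1−α)·ln 5 = α·ln 7 + (1−α)·ln 4, i.e. α·-0.1541507 = (1−α)·-0.2231436.
Thus α·(-0.3772943) = -0.2231436, so α = -0.2231436/-0.3772943 ≈ 0.5914.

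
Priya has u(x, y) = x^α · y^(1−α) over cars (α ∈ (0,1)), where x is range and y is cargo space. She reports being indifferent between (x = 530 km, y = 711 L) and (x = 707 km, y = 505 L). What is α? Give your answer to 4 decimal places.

α ≈ 0.5428

Set the two utilities equal: 530^α·711^(1−α) = 707^α·505^(1−α).
(530/707)^α = (505/711)^(1−α); take logs: α·ln(530/707) = (1−α)·ln(505/711), i.e. α·-0.2881537 = (1−α)·-0.3421140.
Thus α·(-0.6302677) = -0.3421140, so α = -0.3421140/-0.6302677 ≈ 0.5428.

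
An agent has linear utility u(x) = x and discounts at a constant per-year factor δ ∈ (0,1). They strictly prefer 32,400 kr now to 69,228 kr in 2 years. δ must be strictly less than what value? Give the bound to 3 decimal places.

The preference means 32400 > δ^2·69228.
So δ^2 < 32400/69228 = 0.46802; taking the square root of both positive sides preserves the inequality.
δ < (32400/69228)^(1/2) ≈ 0.684.

δ < 0.684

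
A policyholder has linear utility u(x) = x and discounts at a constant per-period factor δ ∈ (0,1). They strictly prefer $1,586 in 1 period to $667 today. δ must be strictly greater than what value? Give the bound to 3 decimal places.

δ > 0.421

The preference means 667 < δ·1586.
Dividing through by 1586 gives δ > 0.42055.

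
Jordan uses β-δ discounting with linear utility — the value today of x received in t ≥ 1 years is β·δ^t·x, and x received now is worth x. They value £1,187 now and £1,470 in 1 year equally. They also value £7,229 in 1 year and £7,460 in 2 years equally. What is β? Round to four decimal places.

From the later pair, β·δ^1·7229 = β·δ^2·7460; dividing through, δ = 7229/7460 = 0.96903.
Now use the now-vs-future pair: 1187 = β·δ·1470 gives β = 1187/(0.96903·1470) ≈ 0.8333.

β ≈ 0.8333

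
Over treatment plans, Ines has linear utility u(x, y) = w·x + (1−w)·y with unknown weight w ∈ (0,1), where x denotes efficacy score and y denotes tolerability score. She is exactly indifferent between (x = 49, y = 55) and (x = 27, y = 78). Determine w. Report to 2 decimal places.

w = 0.51

Equating utilities: w·49 + (1−w)·55 = w·27 + (1−w)·78.
Collecting terms: w·22 = (1−w)·23.
Hence w = 23/(22+23) = 23/45 = 0.51.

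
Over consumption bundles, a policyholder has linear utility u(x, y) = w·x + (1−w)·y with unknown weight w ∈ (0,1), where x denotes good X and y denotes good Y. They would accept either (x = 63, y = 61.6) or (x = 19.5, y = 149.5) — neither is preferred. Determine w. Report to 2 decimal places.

Equating utilities: w·63 + (1−w)·61.6 = w·19.5 + (1−w)·149.5.
Rearranging, 43.5·w − 87.9·(1−w) = 0.
The marginal rate of substitution is 87.9/43.5, so w = 87.9/(43.5+87.9) = 0.67.

w = 0.67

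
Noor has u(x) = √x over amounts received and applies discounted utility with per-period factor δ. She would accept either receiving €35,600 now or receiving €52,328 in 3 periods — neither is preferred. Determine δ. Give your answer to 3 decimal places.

δ ≈ 0.938

Equating discounted utilities: u(35600) = δ^3·u(52328) ⇒ δ^3 = u(35600)/u(52328).
With u(x) = √x: δ^3 = √35600/√52328 = √(35600/52328) = 0.82482.
Taking the cube root: δ = 0.82482^(1/3) ≈ 0.938.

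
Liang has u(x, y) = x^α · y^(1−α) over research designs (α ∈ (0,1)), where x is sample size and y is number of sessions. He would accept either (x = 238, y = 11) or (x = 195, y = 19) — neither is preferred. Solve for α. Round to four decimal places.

The Cobb–Douglas utilities coincide, so 238^α·11^(1−α) = 195^α·19^(1−α).
(238/195)^α = (19/11)^(1−α); take logs: α·ln(238/195) = (1−α)·ln(19/11), i.e. α·0.1992711 = (1−α)·0.5465437.
Thus α·(0.7458148) = 0.5465437, so α = 0.5465437/0.7458148 ≈ 0.7328.

α ≈ 0.7328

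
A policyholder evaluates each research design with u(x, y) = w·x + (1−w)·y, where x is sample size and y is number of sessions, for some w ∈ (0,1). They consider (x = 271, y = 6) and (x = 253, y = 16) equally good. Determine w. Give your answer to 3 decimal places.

Equating utilities: w·271 + (1−w)·6 = w·253 + (1−w)·16.
w·(271−253) = (1−w)·(16−6), i.e. w·18 = (1−w)·10.
Hence w = 10/(18+10) = 10/28 = 0.357.

w = 0.357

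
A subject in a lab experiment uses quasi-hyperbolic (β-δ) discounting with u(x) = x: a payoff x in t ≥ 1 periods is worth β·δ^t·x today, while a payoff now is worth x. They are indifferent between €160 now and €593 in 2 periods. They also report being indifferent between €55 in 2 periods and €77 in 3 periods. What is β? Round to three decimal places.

β ≈ 0.529

The second indifference involves only future payoffs, so β cancels: β·δ^2·55 = β·δ^3·77, giving δ = 55/77 = 0.71429.
Substituting δ into 160 = β·δ^2·593: β = 160/(302.551) ≈ 0.529.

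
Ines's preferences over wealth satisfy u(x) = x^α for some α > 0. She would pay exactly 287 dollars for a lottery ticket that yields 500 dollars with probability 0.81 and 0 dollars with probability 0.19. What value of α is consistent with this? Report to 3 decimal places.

EU(lottery) = 0.81·500^α + 0.19·0 = 0.81·500^α.
Setting u(287) equal to that: 287^α = 0.81·500^α ⇒ (287/500)^α = 0.81.
Taking logs: α·ln(287/500) = ln(0.81), so α = -0.210721 / -0.555126 ≈ 0.380.

α ≈ 0.380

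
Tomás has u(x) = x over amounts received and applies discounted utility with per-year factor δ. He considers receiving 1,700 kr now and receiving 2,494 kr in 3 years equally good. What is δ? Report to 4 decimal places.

Equating discounted utilities: u(1700) = δ^3·u(2494) ⇒ δ^3 = u(1700)/u(2494).
With u(x) = x: δ^3 = 1700/2494 = 0.68164.
Taking the cube root: δ = 0.68164^(1/3) ≈ 0.8801.

δ ≈ 0.8801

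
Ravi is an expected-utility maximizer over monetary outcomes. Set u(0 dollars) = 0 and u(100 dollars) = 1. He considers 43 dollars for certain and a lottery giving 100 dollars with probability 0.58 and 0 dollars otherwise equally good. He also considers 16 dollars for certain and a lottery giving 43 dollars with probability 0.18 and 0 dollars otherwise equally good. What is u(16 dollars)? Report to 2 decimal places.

From the first indifference, u(43 dollars) = 0.58·u(100 dollars) + 0.42·u(0 dollars) = 0.58·1 + 0.42·0 = 0.58.
Chaining: u(16 dollars) = 0.18·0.58 + 0.82·0.00 = 0.1044.

0.10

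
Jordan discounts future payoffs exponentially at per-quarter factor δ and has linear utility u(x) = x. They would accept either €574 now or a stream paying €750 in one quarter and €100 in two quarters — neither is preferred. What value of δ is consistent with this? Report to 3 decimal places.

δ ≈ 0.700

Present value of the stream is 750·δ + 100·δ². Indifference gives 750δ + 100δ² = 574.
So 100δ² + 750δ − 574 = 0.
The positive root is δ = [−750 + √(750² + 4·100·574)] / (2·100) = (−750 + 890.000)/200 ≈ 0.700.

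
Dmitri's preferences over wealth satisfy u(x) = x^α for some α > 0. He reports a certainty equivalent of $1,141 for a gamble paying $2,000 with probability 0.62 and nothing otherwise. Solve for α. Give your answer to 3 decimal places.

Since u(0) = 0, the lottery's EU is 0.62·2000^α.
Equating: 1141^α = 0.62·2000^α, i.e. 0.5705^α = 0.62.
α = ln(0.62) / ln(1141/2000) = -0.478036/-0.561242 ≈ 0.852.

α ≈ 0.852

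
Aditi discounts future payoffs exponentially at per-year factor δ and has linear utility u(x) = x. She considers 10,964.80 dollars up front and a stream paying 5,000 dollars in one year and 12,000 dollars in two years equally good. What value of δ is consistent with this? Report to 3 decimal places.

δ ≈ 0.770

The stream is worth 5000δ + 12000δ² today, so 5000δ + 12000δ² = 10964.80.
That is, 12000δ² + 5000δ − 10964.80 = 0, a quadratic in δ.
By the quadratic formula (taking the positive root), δ = (−5000 + √551310400.00) / 24000 ≈ 0.770.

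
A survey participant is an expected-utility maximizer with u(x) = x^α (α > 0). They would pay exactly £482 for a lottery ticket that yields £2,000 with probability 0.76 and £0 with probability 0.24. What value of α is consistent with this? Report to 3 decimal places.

Since u(0) = 0, the lottery's EU is 0.76·2000^α.
Indifference: 482^α = 0.76·2000^α, so (482/2000)^α = 0.76.
Take logs: α = ln 0.76 / ln(482/2000) ≈ 0.19286.

α ≈ 0.193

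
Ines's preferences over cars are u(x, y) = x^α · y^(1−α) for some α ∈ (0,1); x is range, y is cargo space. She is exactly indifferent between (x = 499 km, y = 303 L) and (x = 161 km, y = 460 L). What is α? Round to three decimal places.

α ≈ 0.270

Indifference: 499^α · 303^(1−α) = 161^α · 460^(1−α).
Rearrange to (499/161)^α = (460/303)^(1−α) and take logs: α·1.131202 = (1−α)·0.417494.
So α/(1−α) = (0.417494)/(1.131202) = 0.369071, and α = 0.369071/1.369071 ≈ 0.270.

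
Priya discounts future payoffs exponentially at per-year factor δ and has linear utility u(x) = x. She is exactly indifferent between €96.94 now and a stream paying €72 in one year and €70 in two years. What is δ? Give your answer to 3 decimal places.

δ ≈ 0.770

Present value of the stream is 72·δ + 70·δ². Indifference gives 72δ + 70δ² = 96.94.
Rearranged: 70δ² + 72δ − 96.94 = 0.
By the quadratic formula (taking the positive root), δ = (−72 + √32327.20) / 140 ≈ 0.770.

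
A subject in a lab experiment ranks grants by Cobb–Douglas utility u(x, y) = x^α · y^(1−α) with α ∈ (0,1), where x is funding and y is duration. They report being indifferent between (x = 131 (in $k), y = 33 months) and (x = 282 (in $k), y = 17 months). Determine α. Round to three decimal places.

α ≈ 0.464

Indifference: 131^α · 33^(1−α) = 282^α · 17^(1−α).
Taking logs: α·ln 131 + (1−α)·ln 33 = α·ln 282 + (1−α)·ln 17, i.e. α·-0.766710 = (1−α)·-0.663294.
With A = -0.766710 and B = -0.663294: α·A = (1−α)·B, so α = B/(A+B) = -0.663294/-1.430004 ≈ 0.464.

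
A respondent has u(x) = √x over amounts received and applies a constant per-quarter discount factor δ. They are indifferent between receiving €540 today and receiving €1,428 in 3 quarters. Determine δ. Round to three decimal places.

The payoff in 3 quarters is discounted by δ^3, so u(540) = δ^3·u(1428) and δ^3 = u(540)/u(1428).
With u(x) = √x: δ^3 = √540/√1428 = √(540/1428) = 0.61494.
Taking the cube root: δ = 0.61494^(1/3) ≈ 0.850.

δ ≈ 0.850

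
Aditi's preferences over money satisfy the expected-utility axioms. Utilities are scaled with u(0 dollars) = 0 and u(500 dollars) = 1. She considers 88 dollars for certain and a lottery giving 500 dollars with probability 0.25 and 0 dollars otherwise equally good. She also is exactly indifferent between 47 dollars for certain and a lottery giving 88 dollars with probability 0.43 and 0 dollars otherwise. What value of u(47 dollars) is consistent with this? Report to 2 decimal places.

From the first indifference, u(88 dollars) = 0.25·u(500 dollars) + 0.75·u(0 dollars) = 0.25·1 + 0.75·0 = 0.25.
The second indifference gives u(47 dollars) = 0.43·u(88 dollars) + 0.57·u(0 dollars) = 0.43·0.25 + 0.57·0.00 = 0.1075.

0.11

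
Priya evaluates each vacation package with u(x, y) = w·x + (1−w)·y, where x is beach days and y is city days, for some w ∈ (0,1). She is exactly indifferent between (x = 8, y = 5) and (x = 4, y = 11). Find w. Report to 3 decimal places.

w = 0.600

Indifference: w·8 + (1−w)·5 = w·4 + (1−w)·11.
w·(8−4) = (1−w)·(11−5), i.e. w·4 = (1−w)·6.
So w/(1−w) = 6/4 = 1.5000, giving w = 6/(4+6) = 0.600.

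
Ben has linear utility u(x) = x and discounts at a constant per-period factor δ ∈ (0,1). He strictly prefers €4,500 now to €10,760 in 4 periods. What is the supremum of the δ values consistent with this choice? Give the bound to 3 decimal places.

The preference means 4500 > δ^4·10760.
Dividing by 10760: δ^4 < 0.41822. Both sides are positive, so the 4th root keeps the direction.
δ < (4500/10760)^(1/4) ≈ 0.804.

δ < 0.804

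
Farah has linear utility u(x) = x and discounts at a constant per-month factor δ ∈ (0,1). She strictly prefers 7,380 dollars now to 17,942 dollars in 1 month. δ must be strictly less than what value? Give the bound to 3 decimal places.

δ < 0.411

Comparing present values: 7380 > δ·17942.
So δ < 7380/17942 = 0.41133.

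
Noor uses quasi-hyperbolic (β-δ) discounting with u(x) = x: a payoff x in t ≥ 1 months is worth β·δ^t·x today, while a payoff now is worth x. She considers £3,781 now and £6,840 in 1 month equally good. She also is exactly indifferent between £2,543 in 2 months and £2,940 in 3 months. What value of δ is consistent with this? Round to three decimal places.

δ ≈ 0.865

Both payoffs in the second observation are in the future, so β drops out: δ^2·2543 = δ^3·2940 ⇒ δ = 2543/2940 = 0.86497.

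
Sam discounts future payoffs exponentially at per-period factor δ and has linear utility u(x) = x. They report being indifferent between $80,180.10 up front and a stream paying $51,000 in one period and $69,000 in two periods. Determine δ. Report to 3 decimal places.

δ ≈ 0.770

Present value of the stream is 51000·δ + 69000·δ². Indifference gives 51000δ + 69000δ² = 80180.10.
That is, 69000δ² + 51000δ − 80180.10 = 0, a quadratic in δ.
δ = (−51000 + √(51000² + 4·69000·80180.10)) / (2·69000) = (−51000 + √24730707600.00) / 138000 ≈ 0.770.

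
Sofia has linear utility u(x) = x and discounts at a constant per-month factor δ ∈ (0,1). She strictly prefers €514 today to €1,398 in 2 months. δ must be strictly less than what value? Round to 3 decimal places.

δ < 0.606

Comparing present values: 514 > δ^2·1398.
Dividing by 1398: δ^2 < 0.36767. Both sides are positive, so the square root keeps the direction.
δ < (514/1398)^(1/2) ≈ 0.606.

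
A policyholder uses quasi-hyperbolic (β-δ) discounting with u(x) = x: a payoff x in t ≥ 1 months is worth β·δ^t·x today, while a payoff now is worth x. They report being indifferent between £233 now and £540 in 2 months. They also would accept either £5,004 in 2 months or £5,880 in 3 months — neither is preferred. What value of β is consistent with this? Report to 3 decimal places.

The second indifference involves only future payoffs, so β cancels: β·δ^2·5004 = β·δ^3·5880, giving δ = 5004/5880 = 0.85102.
Now use the now-vs-future pair: 233 = β·δ^2·540 gives β = 233/(0.72424·540) ≈ 0.596.

β ≈ 0.596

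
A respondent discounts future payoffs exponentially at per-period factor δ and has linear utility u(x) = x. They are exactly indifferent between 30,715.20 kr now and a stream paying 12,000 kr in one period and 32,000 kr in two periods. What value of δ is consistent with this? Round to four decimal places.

δ ≈ 0.8100

Equating present values: 30715.20 = 12000δ + 32000δ².
So 32000δ² + 12000δ − 30715.20 = 0.
The positive root is δ = [−12000 + √(12000² + 4·32000·30715.20)] / (2·32000) = (−12000 + 63840.000)/64000 ≈ 0.8100.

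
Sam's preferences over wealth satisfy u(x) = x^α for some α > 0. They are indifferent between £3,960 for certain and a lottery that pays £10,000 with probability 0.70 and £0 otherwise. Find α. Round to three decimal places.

α ≈ 0.385

The lottery's expected utility is 0.70·u(10000) + 0.30·u(0) = 0.70·10000^α (since u(0) = 0 for α > 0).
Setting u(3960) equal to that: 3960^α = 0.70·10000^α ⇒ (3960/10000)^α = 0.70.
Take logs: α = ln 0.70 / ln(3960/10000) ≈ 0.38504.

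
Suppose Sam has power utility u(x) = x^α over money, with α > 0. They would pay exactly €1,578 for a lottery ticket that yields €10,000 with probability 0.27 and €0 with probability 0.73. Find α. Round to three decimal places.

The lottery's expected utility is 0.27·u(10000) + 0.73·u(0) = 0.27·10000^α (since u(0) = 0 for α > 0).
Indifference: 1578^α = 0.27·10000^α, so (1578/10000)^α = 0.27.
Take logs: α = ln 0.27 / ln(1578/10000) ≈ 0.70912.

α ≈ 0.709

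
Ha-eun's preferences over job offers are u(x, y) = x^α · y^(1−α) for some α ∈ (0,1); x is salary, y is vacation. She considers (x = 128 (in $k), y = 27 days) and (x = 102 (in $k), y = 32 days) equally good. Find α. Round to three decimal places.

The Cobb–Douglas utilities coincide, so 128^α·27^(1−α) = 102^α·32^(1−α).
(128/102)^α = (32/27)^(1−α); take logs: α·ln(128/102) = (1−α)·ln(32/27), i.e. α·0.227057 = (1−α)·0.169899.
So α/(1−α) = (0.169899)/(0.227057) = 0.748266, and α = 0.748266/1.748266 ≈ 0.428.

α ≈ 0.428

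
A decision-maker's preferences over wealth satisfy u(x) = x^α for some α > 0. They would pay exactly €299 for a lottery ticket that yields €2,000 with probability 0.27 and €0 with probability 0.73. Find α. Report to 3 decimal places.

α ≈ 0.689

EU(lottery) = 0.27·2000^α + 0.73·0 = 0.27·2000^α.
Indifference: 299^α = 0.27·2000^α, so (299/2000)^α = 0.27.
Take logs: α = ln 0.27 / ln(299/2000) ≈ 0.68896.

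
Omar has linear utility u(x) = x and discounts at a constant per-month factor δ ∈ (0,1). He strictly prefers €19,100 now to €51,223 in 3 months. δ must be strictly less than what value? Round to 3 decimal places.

Comparing present values: 19100 > δ^3·51223.
So δ^3 < 19100/51223 = 0.37288; taking the cube root of both positive sides preserves the inequality.
δ < (19100/51223)^(1/3) ≈ 0.720.

δ < 0.720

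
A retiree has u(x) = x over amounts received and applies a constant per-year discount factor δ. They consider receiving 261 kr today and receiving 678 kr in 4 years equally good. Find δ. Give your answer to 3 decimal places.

δ ≈ 0.788

The payoff in 4 years is discounted by δ^4, so u(261) = δ^4·u(678) and δ^4 = u(261)/u(678).
With u(x) = x: δ^4 = 261/678 = 0.38496.
Taking the 4th root: δ = 0.38496^(1/4) ≈ 0.788.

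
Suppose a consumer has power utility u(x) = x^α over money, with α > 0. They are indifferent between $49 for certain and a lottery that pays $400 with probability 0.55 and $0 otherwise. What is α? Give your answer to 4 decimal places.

Since u(0) = 0, the lottery's EU is 0.55·400^α.
Equating: 49^α = 0.55·400^α, i.e. 0.1225^α = 0.55.
α = ln(0.55) / ln(49/400) = -0.5978370/-2.0996442 ≈ 0.2847.

α ≈ 0.2847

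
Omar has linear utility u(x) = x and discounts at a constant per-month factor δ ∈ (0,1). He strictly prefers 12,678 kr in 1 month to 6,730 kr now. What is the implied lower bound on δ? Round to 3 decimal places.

The preference means 6730 < δ·12678.
So δ > 6730/12678 = 0.53084.

δ > 0.531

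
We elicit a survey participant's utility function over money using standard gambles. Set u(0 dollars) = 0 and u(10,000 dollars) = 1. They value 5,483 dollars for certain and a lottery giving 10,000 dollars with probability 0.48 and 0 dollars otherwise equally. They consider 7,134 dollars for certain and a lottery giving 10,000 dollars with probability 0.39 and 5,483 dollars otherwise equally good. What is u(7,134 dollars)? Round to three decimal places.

The first gamble pins u(5,483 dollars): it must equal 0.48·1 + 0.52·0 = 0.48.
The second indifference gives u(7,134 dollars) = 0.39·u(10,000 dollars) + 0.61·u(5,483 dollars) = 0.39·1.00 + 0.61·0.48 = 0.6828.

0.683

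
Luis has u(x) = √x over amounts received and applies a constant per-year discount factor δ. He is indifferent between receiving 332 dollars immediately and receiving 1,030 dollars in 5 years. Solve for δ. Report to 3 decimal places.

The payoff in 5 years is discounted by δ^5, so u(332) = δ^5·u(1030) and δ^5 = u(332)/u(1030).
Since u(x) = √x, δ^5 = √(332/1030) = 0.56774.
Taking the 5th root: δ = 0.56774^(1/5) ≈ 0.893.

δ ≈ 0.893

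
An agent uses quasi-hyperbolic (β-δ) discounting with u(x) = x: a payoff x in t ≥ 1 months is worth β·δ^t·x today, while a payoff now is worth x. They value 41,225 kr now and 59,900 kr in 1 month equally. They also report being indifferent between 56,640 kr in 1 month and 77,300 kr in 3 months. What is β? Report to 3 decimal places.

β ≈ 0.804

From the later pair, β·δ^1·56640 = β·δ^3·77300; dividing through, δ^2 = 56640/77300 = 0.73273, so δ = 0.85600.
Now use the now-vs-future pair: 41225 = β·δ·59900 gives β = 41225/(0.85600·59900) ≈ 0.804.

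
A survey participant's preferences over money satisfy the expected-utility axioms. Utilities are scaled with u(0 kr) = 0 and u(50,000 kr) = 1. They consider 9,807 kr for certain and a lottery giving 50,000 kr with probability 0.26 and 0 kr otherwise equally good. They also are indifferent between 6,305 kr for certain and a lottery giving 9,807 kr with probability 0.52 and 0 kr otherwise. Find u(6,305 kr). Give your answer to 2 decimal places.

0.14

First, u(9,807 kr) = 0.26·u(50,000 kr) + 0.74·u(0 kr) = 0.26.
Then u(6,305 kr) = 0.52·u(9,807 kr) + 0.48·u(0 kr) = 0.52·0.26 + 0.48·0.00 = 0.1352.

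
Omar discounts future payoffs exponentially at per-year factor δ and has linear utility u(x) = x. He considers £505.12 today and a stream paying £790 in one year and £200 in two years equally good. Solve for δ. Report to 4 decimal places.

δ ≈ 0.5600

Present value of the stream is 790·δ + 200·δ². Indifference gives 790δ + 200δ² = 505.12.
Rearranged: 200δ² + 790δ − 505.12 = 0.
δ = (−790 + √(790² + 4·200·505.12)) / (2·200) = (−790 + √1028196.00) / 400 ≈ 0.5600.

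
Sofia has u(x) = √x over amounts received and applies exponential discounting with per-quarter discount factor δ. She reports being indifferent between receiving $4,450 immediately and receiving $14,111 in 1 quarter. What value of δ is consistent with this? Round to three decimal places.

δ ≈ 0.562

Indifference means u(4450) = δ · u(14111), so δ = u(4450)/u(14111).
Since u(x) = √x, δ = √(4450/14111) = 0.56157.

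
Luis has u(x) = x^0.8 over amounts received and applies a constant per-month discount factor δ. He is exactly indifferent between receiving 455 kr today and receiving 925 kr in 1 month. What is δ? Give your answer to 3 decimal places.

Equating discounted utilities: u(455) = δ·u(925) ⇒ δ = u(455)/u(925).
Since u(x) = x^0.8, δ = (455/925)^0.8 = 0.49189^0.8 = 0.56689.

δ ≈ 0.567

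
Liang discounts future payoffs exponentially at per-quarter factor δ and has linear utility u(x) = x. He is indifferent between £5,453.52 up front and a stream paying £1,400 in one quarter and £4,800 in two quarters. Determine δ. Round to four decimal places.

Present value of the stream is 1400·δ + 4800·δ². Indifference gives 1400δ + 4800δ² = 5453.52.
So 4800δ² + 1400δ − 5453.52 = 0.
The positive root is δ = [−1400 + √(1400² + 4·4800·5453.52)] / (2·4800) = (−1400 + 10328.000)/9600 ≈ 0.9300.

δ ≈ 0.9300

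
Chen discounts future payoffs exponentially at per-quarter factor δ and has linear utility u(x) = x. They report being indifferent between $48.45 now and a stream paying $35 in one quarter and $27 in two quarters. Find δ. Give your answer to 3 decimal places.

Present value of the stream is 35·δ + 27·δ². Indifference gives 35δ + 27δ² = 48.45.
So 27δ² + 35δ − 48.45 = 0.
By the quadratic formula (taking the positive root), δ = (−35 + √6457.60) / 54 ≈ 0.840.

δ ≈ 0.840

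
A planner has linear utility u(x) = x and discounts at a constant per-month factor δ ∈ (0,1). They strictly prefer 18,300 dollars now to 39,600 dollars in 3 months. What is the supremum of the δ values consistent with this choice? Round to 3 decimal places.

The preference means 18300 > δ^3·39600.
Hence δ^3 < 18300/39600 = 0.46212, and x ↦ x^(1/3) is increasing on (0,∞).
δ < (18300/39600)^(1/3) ≈ 0.773.

δ < 0.773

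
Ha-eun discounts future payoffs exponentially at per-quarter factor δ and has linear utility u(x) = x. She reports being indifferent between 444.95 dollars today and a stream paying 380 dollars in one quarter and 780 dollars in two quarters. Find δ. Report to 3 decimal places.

The stream is worth 380δ + 780δ² today, so 380δ + 780δ² = 444.95.
That is, 780δ² + 380δ − 444.95 = 0, a quadratic in δ.
By the quadratic formula (taking the positive root), δ = (−380 + √1532644.00) / 1560 ≈ 0.550.

δ ≈ 0.550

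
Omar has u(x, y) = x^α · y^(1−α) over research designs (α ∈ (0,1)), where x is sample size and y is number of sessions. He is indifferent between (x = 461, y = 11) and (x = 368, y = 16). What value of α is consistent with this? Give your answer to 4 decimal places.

The Cobb–Douglas utilities coincide, so 461^α·11^(1−α) = 368^α·16^(1−α).
Taking logs: α·ln 461 + (1−α)·ln 11 = α·ln 368 + (1−α)·ln 16, i.e. α·0.2253151 = (1−α)·0.3746934.
With A = 0.2253151 and B = 0.3746934: α·A = (1−α)·B, so α = B/(A+B) = 0.3746934/0.6000085 ≈ 0.6245.

α ≈ 0.6245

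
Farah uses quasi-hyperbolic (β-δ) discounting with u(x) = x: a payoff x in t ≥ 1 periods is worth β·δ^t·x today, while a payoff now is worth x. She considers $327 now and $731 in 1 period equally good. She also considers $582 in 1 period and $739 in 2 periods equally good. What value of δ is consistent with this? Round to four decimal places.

δ ≈ 0.7876

From the later pair, β·δ^1·582 = β·δ^2·739; dividing through, δ = 582/739 = 0.78755.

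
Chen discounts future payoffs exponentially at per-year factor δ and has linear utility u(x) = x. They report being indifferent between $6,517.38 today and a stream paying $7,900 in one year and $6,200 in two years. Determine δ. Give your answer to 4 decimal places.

Present value of the stream is 7900·δ + 6200·δ². Indifference gives 7900δ + 6200δ² = 6517.38.
That is, 6200δ² + 7900δ − 6517.38 = 0, a quadratic in δ.
By the quadratic formula (taking the positive root), δ = (−7900 + √224041024.00) / 12400 ≈ 0.5700.

δ ≈ 0.5700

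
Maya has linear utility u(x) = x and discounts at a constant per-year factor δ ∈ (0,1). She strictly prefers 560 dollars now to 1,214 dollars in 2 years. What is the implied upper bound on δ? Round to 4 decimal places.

δ < 0.6792

Under u(x) = x this choice says 560 > δ^2·1214.
Hence δ^2 < 560/1214 = 0.46129, and x ↦ x^(1/2) is increasing on (0,∞).
δ < 0.46129^(1/2) = 0.6792.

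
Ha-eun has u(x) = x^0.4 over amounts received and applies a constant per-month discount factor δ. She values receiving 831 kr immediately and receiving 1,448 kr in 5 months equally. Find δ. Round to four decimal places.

Equating discounted utilities: u(831) = δ^5·u(1448) ⇒ δ^5 = u(831)/u(1448).
Since u(x) = x^0.4, δ^5 = (831/1448)^0.4 = 0.57390^0.4 = 0.80082.
Taking the 5th root: δ = 0.80082^(1/5) ≈ 0.9565.

δ ≈ 0.9565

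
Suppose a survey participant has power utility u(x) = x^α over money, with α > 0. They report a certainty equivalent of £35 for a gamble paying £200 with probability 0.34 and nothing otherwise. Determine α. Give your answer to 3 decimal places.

Since u(0) = 0, the lottery's EU is 0.34·200^α.
Indifference: 35^α = 0.34·200^α, so (35/200)^α = 0.34.
Take logs: α = ln 0.34 / ln(35/200) ≈ 0.61895.

α ≈ 0.619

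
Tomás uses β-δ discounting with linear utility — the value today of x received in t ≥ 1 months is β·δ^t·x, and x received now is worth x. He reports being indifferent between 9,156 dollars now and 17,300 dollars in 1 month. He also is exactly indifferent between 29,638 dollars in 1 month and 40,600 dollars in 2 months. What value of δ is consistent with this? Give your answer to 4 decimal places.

δ ≈ 0.7300

From the later pair, β·δ^1·29638 = β·δ^2·40600; dividing through, δ = 29638/40600 = 0.73000.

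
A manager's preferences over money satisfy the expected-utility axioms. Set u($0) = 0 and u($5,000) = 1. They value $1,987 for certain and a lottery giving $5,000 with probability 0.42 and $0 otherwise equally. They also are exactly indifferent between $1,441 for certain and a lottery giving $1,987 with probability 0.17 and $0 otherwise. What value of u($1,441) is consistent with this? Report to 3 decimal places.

0.071

The first gamble pins u($1,987): it must equal 0.42·1 + 0.58·0 = 0.42.
Chaining: u($1,441) = 0.17·0.42 + 0.83·0.00 = 0.0714.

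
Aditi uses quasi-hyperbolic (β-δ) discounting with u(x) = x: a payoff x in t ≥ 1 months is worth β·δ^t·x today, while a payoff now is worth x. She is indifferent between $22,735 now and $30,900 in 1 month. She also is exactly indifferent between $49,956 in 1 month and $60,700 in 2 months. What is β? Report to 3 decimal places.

The second indifference involves only future payoffs, so β cancels: β·δ^1·49956 = β·δ^2·60700, giving δ = 49956/60700 = 0.82300.
Now use the now-vs-future pair: 22735 = β·δ·30900 gives β = 22735/(0.82300·30900) ≈ 0.894.

β ≈ 0.894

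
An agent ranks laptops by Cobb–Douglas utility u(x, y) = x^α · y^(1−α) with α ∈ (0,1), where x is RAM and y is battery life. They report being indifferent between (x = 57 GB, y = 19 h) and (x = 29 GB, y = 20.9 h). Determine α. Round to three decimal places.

α ≈ 0.124

The Cobb–Douglas utilities coincide, so 57^α·19^(1−α) = 29^α·20.9^(1−α).
(57/29)^α = (20.9/19)^(1−α); take logs: α·ln(57/29) = (1−α)·ln(20.9/19), i.e. α·0.675755 = (1−α)·0.095310.
Thus α·(0.771065) = 0.095310, so α = 0.095310/0.771065 ≈ 0.124.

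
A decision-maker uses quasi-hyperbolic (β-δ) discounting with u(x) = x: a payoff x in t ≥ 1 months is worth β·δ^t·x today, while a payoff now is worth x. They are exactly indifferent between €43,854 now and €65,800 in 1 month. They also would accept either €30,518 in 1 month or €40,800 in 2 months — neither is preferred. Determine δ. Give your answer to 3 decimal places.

δ ≈ 0.748

Both payoffs in the second observation are in the future, so β drops out: δ^1·30518 = δ^2·40800 ⇒ δ = 30518/40800 = 0.74799.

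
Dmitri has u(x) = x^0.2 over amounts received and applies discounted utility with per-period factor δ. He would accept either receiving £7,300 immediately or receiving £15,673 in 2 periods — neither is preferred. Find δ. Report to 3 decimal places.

δ ≈ 0.926

The payoff in 2 periods is discounted by δ^2, so u(7300) = δ^2·u(15673) and δ^2 = u(7300)/u(15673).
With u(x) = x^0.2: δ^2 = 7300^0.2/15673^0.2 = (7300/15673)^0.2 = 0.85829.
Hence δ = (0.85829)^(1/2) = 0.92644.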